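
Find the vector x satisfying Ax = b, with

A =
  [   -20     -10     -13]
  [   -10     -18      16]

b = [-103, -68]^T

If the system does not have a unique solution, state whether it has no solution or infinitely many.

infinitely many solutions

Row-reduce:
R1 ← R1 / (-20).
R2 ← R2 + 10·R1.
R2 ← R2 / (-13).
R1 ← R1 − 1/2·R2.
Rank is 2 with 3 unknowns, leaving x_3 free.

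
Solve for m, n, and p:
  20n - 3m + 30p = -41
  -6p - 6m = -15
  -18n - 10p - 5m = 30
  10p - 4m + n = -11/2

Row-reduce the augmented matrix:
R1 ← R1 / (-3).
R2 ← R2 + 6·R1.
R3 ← R3 + 5·R1.
R4 ← R4 + 4·R1.
R2 ← R2 / (-40).
R1 ← R1 + 20/3·R2.
R3 ← R3 + 154/3·R2.
R4 ← R4 + 77/3·R2.
R3 ← R3 / (247/10).
R1 ← R1 − 1·R3.
R2 ← R2 − 33/20·R3.
R4 ← R4 − 247/20·R3.
R4 reduces to 0 = 0, so the extra equation is consistent.
Reading off the reduced rows gives m = 2, n = -5/2, p = 1/2.

m = 2, n = -5/2, p = 1/2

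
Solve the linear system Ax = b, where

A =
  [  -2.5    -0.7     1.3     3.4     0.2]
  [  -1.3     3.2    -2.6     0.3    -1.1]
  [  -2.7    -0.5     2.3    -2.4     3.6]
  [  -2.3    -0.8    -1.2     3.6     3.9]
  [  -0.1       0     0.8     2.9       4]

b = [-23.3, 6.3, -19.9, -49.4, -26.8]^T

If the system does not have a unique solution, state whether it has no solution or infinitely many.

x_1 = 5, x_2 = 5, x_3 = 3, x_4 = -3, x_5 = -5

Row-reduce the augmented matrix:
R1 ← R1 / (-5/2).
R2 ← R2 + 13/10·R1.
R3 ← R3 + 27/10·R1.
R4 ← R4 + 23/10·R1.
R5 ← R5 + 1/10·R1.
R2 ← R2 / (891/250).
R1 ← R1 − 7/25·R2.
R3 ← R3 − 32/125·R2.
R4 ← R4 + 39/250·R2.
R5 ← R5 − 7/250·R2.
R3 ← R3 / (112/99).
R1 ← R1 + 26/99·R3.
R2 ← R2 + 91/99·R3.
R4 ← R4 + 419/165·R3.
R5 ← R5 − 383/495·R3.
R4 ← R4 / (-327223/25200).
R1 ← R1 + 2209/840·R4.
R2 ← R2 + 3787/720·R4.
R3 ← R3 + 26581/5040·R4.
R5 ← R5 − 172777/25200·R4.
R5 ← R5 / (2511551/327223).
R1 ← R1 + 490609/327223·R5.
R2 ← R2 + 1411855/654446·R5.
R3 ← R3 + 1036783/654446·R5.
R4 ← R4 + 288623/327223·R5.
Reading off the reduced rows gives x_1 = 5, x_2 = 5, x_3 = 3, x_4 = -3, x_5 = -5.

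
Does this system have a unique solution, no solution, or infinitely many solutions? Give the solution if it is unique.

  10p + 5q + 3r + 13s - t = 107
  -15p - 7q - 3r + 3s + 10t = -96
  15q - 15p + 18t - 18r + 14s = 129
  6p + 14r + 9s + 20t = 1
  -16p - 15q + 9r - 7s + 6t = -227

Row-reduce the augmented matrix:
R1 ← R1 / (10).
R2 ← R2 + 15·R1.
R3 ← R3 + 15·R1.
R4 ← R4 − 6·R1.
R5 ← R5 + 16·R1.
R2 ← R2 / (1/2).
R1 ← R1 − 1/2·R2.
R3 ← R3 − 45/2·R2.
R4 ← R4 + 3·R2.
R5 ← R5 + 7·R2.
R3 ← R3 / (-81).
R1 ← R1 + 6/5·R3.
R2 ← R2 − 3·R3.
R4 ← R4 − 106/5·R3.
R5 ← R5 − 174/5·R3.
R4 ← R4 / (-48613/405).
R1 ← R1 + 904/135·R4.
R2 ← R2 − 236/27·R4.
R3 ← R3 − 979/81·R4.
R5 ← R5 + 12394/135·R4.
R5 ← R5 / (-745751/48613).
R1 ← R1 + 88871/48613·R5.
R2 ← R2 − 81803/48613·R5.
R3 ← R3 − 101236/48613·R5.
R4 ← R4 − 9798/48613·R5.
Reading off the reduced rows gives p = 5, q = 6, r = -4, s = 3, t = 0.

p = 5, q = 6, r = -4, s = 3, t = 0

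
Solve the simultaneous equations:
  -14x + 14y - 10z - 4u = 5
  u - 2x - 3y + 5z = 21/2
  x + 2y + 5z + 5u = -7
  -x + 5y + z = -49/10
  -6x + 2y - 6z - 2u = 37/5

x = -2, y = -3/2, z = 3/5, u = -1

Row-reduce the augmented matrix:
R1 ← R1 / (-14).
R2 ← R2 + 2·R1.
R3 ← R3 − 1·R1.
R4 ← R4 + 1·R1.
R5 ← R5 + 6·R1.
R2 ← R2 / (-5).
R1 ← R1 + 1·R2.
R3 ← R3 − 3·R2.
R4 ← R4 − 4·R2.
R5 ← R5 + 4·R2.
R3 ← R3 / (57/7).
R1 ← R1 + 4/7·R3.
R2 ← R2 + 9/7·R3.
R4 ← R4 − 48/7·R3.
R5 ← R5 + 48/7·R3.
R4 ← R4 / (-306/95).
R1 ← R1 − 7/19·R4.
R2 ← R2 − 11/19·R4.
R3 ← R3 − 66/95·R4.
R5 ← R5 − 306/95·R4.
R5 reduces to 0 = 0, so the extra equation is consistent.
Reading off the reduced rows gives x = -2, y = -3/2, z = 3/5, u = -1.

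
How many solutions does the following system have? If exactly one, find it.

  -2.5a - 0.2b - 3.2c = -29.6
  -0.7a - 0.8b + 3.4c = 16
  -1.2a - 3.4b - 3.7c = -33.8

Row-reduce the augmented matrix:
R1 ← R1 / (-5/2).
R2 ← R2 + 7/10·R1.
R3 ← R3 + 6/5·R1.
R2 ← R2 / (-93/125).
R1 ← R1 − 2/25·R2.
R3 ← R3 + 413/125·R2.
R3 ← R3 / (-1317/62).
R1 ← R1 − 54/31·R3.
R2 ← R2 + 179/31·R3.
Reading off the reduced rows gives a = 4, b = 2, c = 6.

a = 4, b = 2, c = 6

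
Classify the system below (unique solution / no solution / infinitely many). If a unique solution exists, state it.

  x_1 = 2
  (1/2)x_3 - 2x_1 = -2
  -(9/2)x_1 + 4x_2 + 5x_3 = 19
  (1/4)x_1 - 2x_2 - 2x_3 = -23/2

x_1 = 2, x_2 = 2, x_3 = 4

Row-reduce the augmented matrix:
R2 ← R2 + 2·R1.
R3 ← R3 + 9/2·R1.
R4 ← R4 − 1/4·R1.
Swap R2 and R3.
R2 ← R2 / (4).
R4 ← R4 + 2·R2.
R3 ← R3 / (1/2).
R2 ← R2 − 5/4·R3.
R4 ← R4 − 1/2·R3.
R4 reduces to 0 = 0, so the extra equation is consistent.
Reading off the reduced rows gives x_1 = 2, x_2 = 2, x_3 = 4.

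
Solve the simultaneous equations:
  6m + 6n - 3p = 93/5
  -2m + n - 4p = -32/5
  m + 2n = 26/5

Row-reduce the augmented matrix:
R1 ← R1 / (6).
R2 ← R2 + 2·R1.
R3 ← R3 − 1·R1.
R2 ← R2 / (3).
R1 ← R1 − 1·R2.
R3 ← R3 − 1·R2.
R3 ← R3 / (13/6).
R1 ← R1 − 7/6·R3.
R2 ← R2 + 5/3·R3.
Reading off the reduced rows gives m = 2, n = 8/5, p = 1.

m = 2, n = 8/5, p = 1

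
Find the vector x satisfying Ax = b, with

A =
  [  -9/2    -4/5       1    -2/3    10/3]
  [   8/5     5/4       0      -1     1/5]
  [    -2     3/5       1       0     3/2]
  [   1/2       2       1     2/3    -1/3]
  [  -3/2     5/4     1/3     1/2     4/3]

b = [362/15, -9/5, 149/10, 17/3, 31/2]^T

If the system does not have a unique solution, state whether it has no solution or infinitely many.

Row-reduce:
R1 ← R1 / (-9/2).
R2 ← R2 − 8/5·R1.
R3 ← R3 + 2·R1.
R4 ← R4 − 1/2·R1.
R5 ← R5 + 3/2·R1.
R2 ← R2 / (869/900).
R1 ← R1 − 8/45·R2.
R3 ← R3 − 43/45·R2.
R4 ← R4 − 86/45·R2.
R5 ← R5 − 91/60·R2.
R3 ← R3 / (177/869).
R1 ← R1 + 250/869·R3.
R2 ← R2 − 320/869·R3.
R4 ← R4 − 354/869·R3.
R5 ← R5 + 1456/2607·R3.
Swap R4 and R5.
R4 ← R4 / (21775/3186).
R1 ← R1 − 1340/531·R4.
R2 ← R2 + 2140/531·R4.
R3 ← R3 − 3964/531·R4.
Rank is 4 with 5 unknowns, leaving x_5 free.

infinitely many solutions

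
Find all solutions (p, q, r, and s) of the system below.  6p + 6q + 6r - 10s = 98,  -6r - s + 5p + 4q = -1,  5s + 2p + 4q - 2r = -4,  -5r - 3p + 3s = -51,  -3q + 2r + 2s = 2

Row-reduce the augmented matrix:
R1 ← R1 / (6).
R2 ← R2 − 5·R1.
R3 ← R3 − 2·R1.
R4 ← R4 + 3·R1.
R2 ← R2 / (-1).
R1 ← R1 − 1·R2.
R3 ← R3 − 2·R2.
R4 ← R4 − 3·R2.
R5 ← R5 + 3·R2.
R3 ← R3 / (-26).
R1 ← R1 + 10·R3.
R2 ← R2 − 11·R3.
R4 ← R4 + 35·R3.
R5 ← R5 − 35·R3.
R4 ← R4 / (-285/26).
R1 ← R1 + 124/39·R4.
R2 ← R2 − 187/78·R4.
R3 ← R3 + 23/26·R4.
R5 ← R5 − 285/26·R4.
R5 reduces to 0 = 0, so the extra equation is consistent.
Reading off the reduced rows gives p = 5, q = 2, r = 6, s = -2.

p = 5, q = 2, r = 6, s = -2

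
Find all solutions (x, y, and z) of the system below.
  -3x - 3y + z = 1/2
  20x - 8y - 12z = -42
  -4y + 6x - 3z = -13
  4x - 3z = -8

Row-reduce the augmented matrix:
R1 ← R1 / (-3).
R2 ← R2 − 20·R1.
R3 ← R3 − 6·R1.
R4 ← R4 − 4·R1.
R2 ← R2 / (-28).
R1 ← R1 − 1·R2.
R3 ← R3 + 10·R2.
R4 ← R4 + 4·R2.
R3 ← R3 / (19/21).
R1 ← R1 + 11/21·R3.
R2 ← R2 − 4/21·R3.
R4 ← R4 + 19/21·R3.
R4 reduces to 0 = 0, so the extra equation is consistent.
Reading off the reduced rows gives x = -1/2, y = 1, z = 2.

x = -1/2, y = 1, z = 2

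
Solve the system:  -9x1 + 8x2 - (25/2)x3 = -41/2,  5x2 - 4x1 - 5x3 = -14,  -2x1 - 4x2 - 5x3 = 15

Row-reduce:
R1 ← R1 / (-9).
R2 ← R2 + 4·R1.
R3 ← R3 + 2·R1.
R2 ← R2 / (13/9).
R1 ← R1 + 8/9·R2.
R3 ← R3 + 52/9·R2.
Rank is 2 with 3 unknowns, leaving x3 free.

infinitely many solutions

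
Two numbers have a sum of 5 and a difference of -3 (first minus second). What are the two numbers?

first number: 1, second number: 4

Let x = first number, y = second number.
  x + y = 5
  x - y = -3
Row-reduce the augmented matrix:
R2 ← R2 − 1·R1.
R2 ← R2 / (-2).
R1 ← R1 − 1·R2.
Reading off the reduced rows gives x = 1, y = 4.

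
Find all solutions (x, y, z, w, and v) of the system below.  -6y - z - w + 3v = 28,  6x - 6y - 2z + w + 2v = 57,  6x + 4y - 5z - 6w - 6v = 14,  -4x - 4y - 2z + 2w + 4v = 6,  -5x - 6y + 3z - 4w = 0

Row-reduce the augmented matrix:
Swap R1 and R2.
R1 ← R1 / (6).
R3 ← R3 − 6·R1.
R4 ← R4 + 4·R1.
R5 ← R5 + 5·R1.
R2 ← R2 / (-6).
R1 ← R1 + 1·R2.
R3 ← R3 − 10·R2.
R4 ← R4 + 8·R2.
R5 ← R5 + 11·R2.
R3 ← R3 / (-14/3).
R1 ← R1 + 1/6·R3.
R2 ← R2 − 1/6·R3.
R4 ← R4 + 2·R3.
R5 ← R5 − 19/6·R3.
R4 ← R4 / (54/7).
R1 ← R1 − 9/14·R4.
R2 ← R2 + 1/7·R4.
R3 ← R3 − 13/7·R4.
R5 ← R5 + 101/14·R4.
R5 ← R5 / (-277/81).
R1 ← R1 + 5/18·R5.
R2 ← R2 + 181/324·R5.
R3 ← R3 − 1/81·R5.
R4 ← R4 − 55/162·R5.
Reading off the reduced rows gives x = 4, y = -5, z = -2, w = 1, v = -1.

x = 4, y = -5, z = -2, w = 1, v = -1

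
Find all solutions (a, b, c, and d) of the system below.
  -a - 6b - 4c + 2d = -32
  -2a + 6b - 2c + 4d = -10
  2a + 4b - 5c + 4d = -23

Row-reduce:
R1 ← R1 / (-1).
R2 ← R2 + 2·R1.
R3 ← R3 − 2·R1.
R2 ← R2 / (18).
R1 ← R1 − 6·R2.
R3 ← R3 + 8·R2.
R3 ← R3 / (-31/3).
R1 ← R1 − 2·R3.
R2 ← R2 − 1/3·R3.
Rank is 3 with 4 unknowns, leaving d free.

infinitely many solutions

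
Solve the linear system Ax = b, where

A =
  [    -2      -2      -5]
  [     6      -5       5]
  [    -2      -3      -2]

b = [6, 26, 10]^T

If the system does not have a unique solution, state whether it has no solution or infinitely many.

x_1 = 1, x_2 = -4, x_3 = 0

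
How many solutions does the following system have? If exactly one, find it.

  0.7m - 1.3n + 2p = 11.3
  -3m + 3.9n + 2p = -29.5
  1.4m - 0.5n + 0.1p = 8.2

m = 4, n = -5, p = 1

Row-reduce the augmented matrix:
R1 ← R1 / (7/10).
R2 ← R2 + 3·R1.
R3 ← R3 − 7/5·R1.
R2 ← R2 / (-117/70).
R1 ← R1 + 13/7·R2.
R3 ← R3 − 21/10·R2.
R3 ← R3 / (3659/390).
R1 ← R1 + 80/9·R3.
R2 ← R2 + 740/117·R3.
Reading off the reduced rows gives m = 4, n = -5, p = 1.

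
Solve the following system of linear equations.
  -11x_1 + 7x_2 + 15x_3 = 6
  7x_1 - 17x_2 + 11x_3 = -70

Row-reduce:
R1 ← R1 / (-11).
R2 ← R2 − 7·R1.
R2 ← R2 / (-138/11).
R1 ← R1 + 7/11·R2.
Rank is 2 with 3 unknowns, leaving x_3 free.

infinitely many solutions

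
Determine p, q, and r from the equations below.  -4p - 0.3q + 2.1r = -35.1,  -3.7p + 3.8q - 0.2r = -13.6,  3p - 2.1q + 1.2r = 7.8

Row-reduce the augmented matrix:
R1 ← R1 / (-4).
R2 ← R2 + 37/10·R1.
R3 ← R3 − 3·R1.
R2 ← R2 / (1631/400).
R1 ← R1 − 3/40·R2.
R3 ← R3 + 93/40·R2.
R3 ← R3 / (5067/3262).
R1 ← R1 + 792/1631·R3.
R2 ← R2 + 857/1631·R3.
Reading off the reduced rows gives p = 6, q = 2, r = -5.

p = 6, q = 2, r = -5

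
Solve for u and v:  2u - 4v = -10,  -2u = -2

u = 1, v = 3

Row-reduce the augmented matrix:
R1 ← R1 / (2).
R2 ← R2 + 2·R1.
R2 ← R2 / (-4).
R1 ← R1 + 2·R2.
Reading off the reduced rows gives u = 1, v = 3.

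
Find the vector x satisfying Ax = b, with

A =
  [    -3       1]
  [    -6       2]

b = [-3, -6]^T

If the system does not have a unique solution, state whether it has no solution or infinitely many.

infinitely many solutions

Row-reduce:
R1 ← R1 / (-3).
R2 ← R2 + 6·R1.
Rank is 1 with 2 unknowns, leaving x_2 free.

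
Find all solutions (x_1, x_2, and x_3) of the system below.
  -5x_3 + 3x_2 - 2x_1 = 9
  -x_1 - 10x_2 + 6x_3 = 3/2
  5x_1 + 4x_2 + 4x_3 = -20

Row-reduce:
R1 ← R1 / (-2).
R2 ← R2 + 1·R1.
R3 ← R3 − 5·R1.
R2 ← R2 / (-23/2).
R1 ← R1 + 3/2·R2.
R3 ← R3 − 23/2·R2.
Row 3 reduces to 0 = -1/2, a contradiction. The system is inconsistent.

no solution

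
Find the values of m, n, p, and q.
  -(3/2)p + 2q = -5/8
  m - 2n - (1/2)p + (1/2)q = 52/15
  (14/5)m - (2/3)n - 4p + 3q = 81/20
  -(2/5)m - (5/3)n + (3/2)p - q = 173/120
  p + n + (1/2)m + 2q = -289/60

m = 2/3, n = -7/5, p = -5/4, q = -5/4

Row-reduce the augmented matrix:
Swap R1 and R2.
R3 ← R3 − 14/5·R1.
R4 ← R4 + 2/5·R1.
R5 ← R5 − 1/2·R1.
Swap R2 and R3.
R2 ← R2 / (74/15).
R1 ← R1 + 2·R2.
R4 ← R4 + 37/15·R2.
R5 ← R5 − 2·R2.
R3 ← R3 / (-3/2).
R1 ← R1 + 115/74·R3.
R2 ← R2 + 39/74·R3.
R5 ← R5 − 341/148·R3.
Swap R4 and R5.
R4 ← R4 / (1853/444).
R1 ← R1 + 205/222·R4.
R2 ← R2 + 14/37·R4.
R3 ← R3 + 4/3·R4.
R5 reduces to 0 = 0, so the extra equation is consistent.
Reading off the reduced rows gives m = 2/3, n = -7/5, p = -5/4, q = -5/4.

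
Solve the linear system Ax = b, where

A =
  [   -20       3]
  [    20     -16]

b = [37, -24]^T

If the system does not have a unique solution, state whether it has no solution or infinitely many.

Row-reduce the augmented matrix:
R1 ← R1 / (-20).
R2 ← R2 − 20·R1.
R2 ← R2 / (-13).
R1 ← R1 + 3/20·R2.
Reading off the reduced rows gives x_1 = -2, x_2 = -1.

x_1 = -2, x_2 = -1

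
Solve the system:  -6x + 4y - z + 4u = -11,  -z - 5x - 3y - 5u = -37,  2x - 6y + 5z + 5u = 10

infinitely many solutions

Row-reduce:
R1 ← R1 / (-6).
R2 ← R2 + 5·R1.
R3 ← R3 − 2·R1.
R2 ← R2 / (-19/3).
R1 ← R1 + 2/3·R2.
R3 ← R3 + 14/3·R2.
R3 ← R3 / (91/19).
R1 ← R1 − 7/38·R3.
R2 ← R2 − 1/38·R3.
Rank is 3 with 4 unknowns, leaving u free.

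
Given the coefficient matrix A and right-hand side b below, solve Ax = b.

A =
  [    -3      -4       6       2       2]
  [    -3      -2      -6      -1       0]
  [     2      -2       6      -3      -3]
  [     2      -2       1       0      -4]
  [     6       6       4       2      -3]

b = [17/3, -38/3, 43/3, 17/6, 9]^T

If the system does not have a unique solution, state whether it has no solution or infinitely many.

x_1 = 2, x_2 = -2/3, x_3 = 3/2, x_4 = -1, x_5 = 1

Row-reduce the augmented matrix:
R1 ← R1 / (-3).
R2 ← R2 + 3·R1.
R3 ← R3 − 2·R1.
R4 ← R4 − 2·R1.
R5 ← R5 − 6·R1.
R2 ← R2 / (2).
R1 ← R1 − 4/3·R2.
R3 ← R3 + 14/3·R2.
R4 ← R4 + 14/3·R2.
R5 ← R5 + 2·R2.
R3 ← R3 / (-18).
R1 ← R1 − 6·R3.
R2 ← R2 + 6·R3.
R4 ← R4 + 23·R3.
R5 ← R5 − 4·R3.
R4 ← R4 / (146/27).
R1 ← R1 + 14/9·R4.
R2 ← R2 − 25/18·R4.
R3 ← R3 − 13/27·R4.
R5 ← R5 − 29/27·R4.
R5 ← R5 / (-747/292).
R1 ← R1 + 179/146·R5.
R2 ← R2 − 535/584·R5.
R3 ← R3 − 83/292·R5.
R4 ← R4 − 41/292·R5.
Reading off the reduced rows gives x_1 = 2, x_2 = -2/3, x_3 = 3/2, x_4 = -1, x_5 = 1.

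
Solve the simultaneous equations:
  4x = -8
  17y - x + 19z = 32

infinitely many solutions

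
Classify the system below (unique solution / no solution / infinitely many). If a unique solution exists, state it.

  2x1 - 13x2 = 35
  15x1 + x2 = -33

x1 = -2, x2 = -3

Row-reduce the augmented matrix:
R1 ← R1 / (2).
R2 ← R2 − 15·R1.
R2 ← R2 / (197/2).
R1 ← R1 + 13/2·R2.
Reading off the reduced rows gives x1 = -2, x2 = -3.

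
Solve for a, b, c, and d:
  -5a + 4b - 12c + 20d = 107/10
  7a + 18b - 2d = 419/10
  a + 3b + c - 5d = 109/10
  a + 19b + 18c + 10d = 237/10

a = -3/2, b = 14/5, c = -1, d = -1

Row-reduce the augmented matrix:
R1 ← R1 / (-5).
R2 ← R2 − 7·R1.
R3 ← R3 − 1·R1.
R4 ← R4 − 1·R1.
R2 ← R2 / (118/5).
R1 ← R1 + 4/5·R2.
R3 ← R3 − 19/5·R2.
R4 ← R4 − 99/5·R2.
R3 ← R3 / (77/59).
R1 ← R1 − 108/59·R3.
R2 ← R2 + 42/59·R3.
R4 ← R4 − 1752/59·R3.
R4 ← R4 / (8485/77).
R1 ← R1 − 320/77·R4.
R2 ← R2 + 19/11·R4.
R3 ← R3 + 306/77·R4.
Reading off the reduced rows gives a = -3/2, b = 14/5, c = -1, d = -1.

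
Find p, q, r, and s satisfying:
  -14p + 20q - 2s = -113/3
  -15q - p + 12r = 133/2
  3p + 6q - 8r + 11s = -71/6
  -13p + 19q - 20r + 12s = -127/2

p = -1/2, q = -2, r = 3, s = 7/3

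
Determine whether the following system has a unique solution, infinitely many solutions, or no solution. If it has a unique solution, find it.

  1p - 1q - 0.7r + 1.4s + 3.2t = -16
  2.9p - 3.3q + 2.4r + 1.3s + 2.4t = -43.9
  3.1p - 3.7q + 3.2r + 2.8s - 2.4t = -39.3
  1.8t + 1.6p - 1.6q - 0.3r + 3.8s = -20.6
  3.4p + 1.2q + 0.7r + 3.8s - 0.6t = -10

p = -5, q = 6, r = -2, s = 0, t = -2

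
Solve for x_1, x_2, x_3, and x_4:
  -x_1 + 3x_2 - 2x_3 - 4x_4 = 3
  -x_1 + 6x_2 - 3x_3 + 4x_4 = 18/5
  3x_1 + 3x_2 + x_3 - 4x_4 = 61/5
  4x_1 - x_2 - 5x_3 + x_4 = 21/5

Row-reduce the augmented matrix:
R1 ← R1 / (-1).
R2 ← R2 + 1·R1.
R3 ← R3 − 3·R1.
R4 ← R4 − 4·R1.
R2 ← R2 / (3).
R1 ← R1 + 3·R2.
R3 ← R3 − 12·R2.
R4 ← R4 − 11·R2.
R3 ← R3 / (-1).
R1 ← R1 − 1·R3.
R2 ← R2 + 1/3·R3.
R4 ← R4 + 28/3·R3.
R4 ← R4 / (1211/3).
R1 ← R1 + 36·R4.
R2 ← R2 − 56/3·R4.
R3 ← R3 − 48·R4.
Reading off the reduced rows gives x_1 = 2, x_2 = 7/5, x_3 = 2/5, x_4 = -2/5.

x_1 = 2, x_2 = 7/5, x_3 = 2/5, x_4 = -2/5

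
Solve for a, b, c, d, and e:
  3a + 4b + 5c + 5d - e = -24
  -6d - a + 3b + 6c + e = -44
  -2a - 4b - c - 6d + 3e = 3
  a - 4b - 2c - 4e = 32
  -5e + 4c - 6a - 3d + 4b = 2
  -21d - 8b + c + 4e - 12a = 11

a = -4, b = -5, c = -2, d = 3, e = -3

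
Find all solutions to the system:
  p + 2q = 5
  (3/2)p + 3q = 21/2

Row-reduce:
R2 ← R2 − 3/2·R1.
Row 2 reduces to 0 = 3, a contradiction. The system is inconsistent.

no solution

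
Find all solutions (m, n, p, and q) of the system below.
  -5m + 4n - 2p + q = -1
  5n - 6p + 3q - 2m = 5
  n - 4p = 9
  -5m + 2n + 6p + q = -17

Row-reduce:
R1 ← R1 / (-5).
R2 ← R2 + 2·R1.
R4 ← R4 + 5·R1.
R2 ← R2 / (17/5).
R1 ← R1 + 4/5·R2.
R3 ← R3 − 1·R2.
R4 ← R4 + 2·R2.
R3 ← R3 / (-42/17).
R1 ← R1 + 14/17·R3.
R2 ← R2 + 26/17·R3.
R4 ← R4 − 84/17·R3.
Row 4 reduces to 0 = 2, a contradiction. The system is inconsistent.

no solution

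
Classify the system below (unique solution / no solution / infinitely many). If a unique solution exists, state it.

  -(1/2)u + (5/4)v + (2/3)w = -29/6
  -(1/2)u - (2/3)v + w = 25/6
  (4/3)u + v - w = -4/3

Row-reduce the augmented matrix:
R1 ← R1 / (-1/2).
R2 ← R2 + 1/2·R1.
R3 ← R3 − 4/3·R1.
R2 ← R2 / (-23/12).
R1 ← R1 + 5/2·R2.
R3 ← R3 − 13/3·R2.
R3 ← R3 / (317/207).
R1 ← R1 + 122/69·R3.
R2 ← R2 + 4/23·R3.
Reading off the reduced rows gives u = 5, v = -4, w = 4.

u = 5, v = -4, w = 4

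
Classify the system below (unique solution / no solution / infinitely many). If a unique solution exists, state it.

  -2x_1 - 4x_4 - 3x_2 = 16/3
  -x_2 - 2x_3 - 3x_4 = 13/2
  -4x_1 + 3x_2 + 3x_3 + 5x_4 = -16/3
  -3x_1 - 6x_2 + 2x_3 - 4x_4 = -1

x_1 = -2/3, x_2 = 2, x_3 = -1/2, x_4 = -5/2

Row-reduce the augmented matrix:
R1 ← R1 / (-2).
R3 ← R3 + 4·R1.
R4 ← R4 + 3·R1.
R2 ← R2 / (-1).
R1 ← R1 − 3/2·R2.
R3 ← R3 − 9·R2.
R4 ← R4 + 3/2·R2.
R3 ← R3 / (-15).
R1 ← R1 + 3·R3.
R2 ← R2 − 2·R3.
R4 ← R4 − 5·R3.
R4 ← R4 / (11/6).
R1 ← R1 − 3/10·R4.
R2 ← R2 − 17/15·R4.
R3 ← R3 − 14/15·R4.
Reading off the reduced rows gives x_1 = -2/3, x_2 = 2, x_3 = -1/2, x_4 = -5/2.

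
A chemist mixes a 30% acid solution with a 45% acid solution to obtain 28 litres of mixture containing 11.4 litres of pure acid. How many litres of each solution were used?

litres of solution A: 8, litres of solution B: 20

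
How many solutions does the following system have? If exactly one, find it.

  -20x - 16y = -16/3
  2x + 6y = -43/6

Row-reduce the augmented matrix:
R1 ← R1 / (-20).
R2 ← R2 − 2·R1.
R2 ← R2 / (22/5).
R1 ← R1 − 4/5·R2.
Reading off the reduced rows gives x = 5/3, y = -7/4.

x = 5/3, y = -7/4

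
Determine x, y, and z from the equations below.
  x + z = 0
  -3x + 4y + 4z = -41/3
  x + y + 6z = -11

Row-reduce the augmented matrix:
R2 ← R2 + 3·R1.
R3 ← R3 − 1·R1.
R2 ← R2 / (4).
R3 ← R3 − 1·R2.
R3 ← R3 / (13/4).
R1 ← R1 − 1·R3.
R2 ← R2 − 7/4·R3.
Reading off the reduced rows gives x = 7/3, y = 2/3, z = -7/3.

x = 7/3, y = 2/3, z = -7/3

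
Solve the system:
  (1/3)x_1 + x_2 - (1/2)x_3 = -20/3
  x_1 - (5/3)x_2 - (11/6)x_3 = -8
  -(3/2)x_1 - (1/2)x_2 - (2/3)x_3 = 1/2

x_1 = -2, x_2 = -3, x_3 = 6

Row-reduce the augmented matrix:
R1 ← R1 / (1/3).
R2 ← R2 − 1·R1.
R3 ← R3 + 3/2·R1.
R2 ← R2 / (-14/3).
R1 ← R1 − 3·R2.
R3 ← R3 − 4·R2.
R3 ← R3 / (-269/84).
R1 ← R1 + 12/7·R3.
R2 ← R2 − 1/14·R3.
Reading off the reduced rows gives x_1 = -2, x_2 = -3, x_3 = 6.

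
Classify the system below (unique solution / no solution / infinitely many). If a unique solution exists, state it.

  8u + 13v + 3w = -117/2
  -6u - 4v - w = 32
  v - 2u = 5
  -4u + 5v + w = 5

no solution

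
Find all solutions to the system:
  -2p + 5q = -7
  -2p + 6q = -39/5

Row-reduce the augmented matrix:
R1 ← R1 / (-2).
R2 ← R2 + 2·R1.
R1 ← R1 + 5/2·R2.
Reading off the reduced rows gives p = 3/2, q = -4/5.

p = 3/2, q = -4/5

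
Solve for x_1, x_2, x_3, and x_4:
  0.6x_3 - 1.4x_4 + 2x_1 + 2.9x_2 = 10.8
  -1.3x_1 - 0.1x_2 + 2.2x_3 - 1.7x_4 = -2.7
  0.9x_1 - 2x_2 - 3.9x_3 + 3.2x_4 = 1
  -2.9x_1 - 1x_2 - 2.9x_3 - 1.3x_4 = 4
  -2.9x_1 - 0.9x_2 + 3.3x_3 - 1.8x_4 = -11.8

x_1 = 5, x_2 = -2, x_3 = -3, x_4 = -6

Row-reduce the augmented matrix:
R1 ← R1 / (2).
R2 ← R2 + 13/10·R1.
R3 ← R3 − 9/10·R1.
R4 ← R4 + 29/10·R1.
R5 ← R5 + 29/10·R1.
R2 ← R2 / (357/200).
R1 ← R1 − 29/20·R2.
R3 ← R3 + 661/200·R2.
R4 ← R4 − 641/200·R2.
R5 ← R5 − 661/200·R2.
R3 ← R3 / (319/510).
R1 ← R1 + 92/51·R3.
R2 ← R2 − 74/51·R3.
R4 ← R4 + 3407/510·R3.
R5 ← R5 + 319/510·R3.
R4 ← R4 / (-41761/4466).
R1 ← R1 + 3285/2233·R4.
R2 ← R2 − 1928/2233·R4.
R3 ← R3 + 3579/2233·R4.
R5 reduces to 0 = 0, so the extra equation is consistent.
Reading off the reduced rows gives x_1 = 5, x_2 = -2, x_3 = -3, x_4 = -6.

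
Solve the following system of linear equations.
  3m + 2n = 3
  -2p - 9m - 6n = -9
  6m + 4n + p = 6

infinitely many solutions

Row-reduce:
R1 ← R1 / (3).
R2 ← R2 + 9·R1.
R3 ← R3 − 6·R1.
R2 ← R2 / (-2).
R3 ← R3 − 1·R2.
Rank is 2 with 3 unknowns, leaving n free.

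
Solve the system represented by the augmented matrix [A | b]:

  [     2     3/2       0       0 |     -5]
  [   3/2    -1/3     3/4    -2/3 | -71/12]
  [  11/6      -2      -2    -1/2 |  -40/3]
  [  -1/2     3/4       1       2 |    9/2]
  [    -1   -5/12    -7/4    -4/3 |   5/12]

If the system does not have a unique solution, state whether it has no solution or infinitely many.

no solution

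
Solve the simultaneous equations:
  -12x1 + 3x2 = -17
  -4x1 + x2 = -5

no solution

Row-reduce:
R1 ← R1 / (-12).
R2 ← R2 + 4·R1.
Row 2 reduces to 0 = 2/3, a contradiction. The system is inconsistent.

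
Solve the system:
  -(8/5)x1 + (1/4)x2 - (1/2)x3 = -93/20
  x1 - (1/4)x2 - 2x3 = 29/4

infinitely many solutions

Row-reduce:
R1 ← R1 / (-8/5).
R2 ← R2 − 1·R1.
R2 ← R2 / (-3/32).
R1 ← R1 + 5/32·R2.
Rank is 2 with 3 unknowns, leaving x3 free.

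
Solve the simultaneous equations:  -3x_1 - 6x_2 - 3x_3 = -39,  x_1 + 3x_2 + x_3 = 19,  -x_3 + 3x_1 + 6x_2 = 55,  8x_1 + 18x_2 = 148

x_1 = 5, x_2 = 6, x_3 = -4

Row-reduce the augmented matrix:
R1 ← R1 / (-3).
R2 ← R2 − 1·R1.
R3 ← R3 − 3·R1.
R4 ← R4 − 8·R1.
R1 ← R1 − 2·R2.
R4 ← R4 − 2·R2.
R3 ← R3 / (-4).
R1 ← R1 − 1·R3.
R4 ← R4 + 8·R3.
R4 reduces to 0 = 0, so the extra equation is consistent.
Reading off the reduced rows gives x_1 = 5, x_2 = 6, x_3 = -4.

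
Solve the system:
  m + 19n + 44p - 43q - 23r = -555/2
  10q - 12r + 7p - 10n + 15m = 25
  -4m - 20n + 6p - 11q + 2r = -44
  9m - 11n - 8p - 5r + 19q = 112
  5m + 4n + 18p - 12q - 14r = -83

no solution

Row-reduce:
R2 ← R2 − 15·R1.
R3 ← R3 + 4·R1.
R4 ← R4 − 9·R1.
R5 ← R5 − 5·R1.
R2 ← R2 / (-295).
R1 ← R1 − 19·R2.
R3 ← R3 − 56·R2.
R4 ← R4 + 182·R2.
R5 ← R5 + 91·R2.
R3 ← R3 / (17122/295).
R1 ← R1 − 573/295·R3.
R2 ← R2 − 653/295·R3.
R4 ← R4 + 334/295·R3.
R5 ← R5 + 167/295·R3.
R4 ← R4 / (6455/8561).
R1 ← R1 − 19683/17122·R4.
R2 ← R2 − 289/17122·R4.
R3 ← R3 + 17305/17122·R4.
R5 ← R5 − 6455/17122·R4.
Row 5 reduces to 0 = -1/4, a contradiction. The system is inconsistent.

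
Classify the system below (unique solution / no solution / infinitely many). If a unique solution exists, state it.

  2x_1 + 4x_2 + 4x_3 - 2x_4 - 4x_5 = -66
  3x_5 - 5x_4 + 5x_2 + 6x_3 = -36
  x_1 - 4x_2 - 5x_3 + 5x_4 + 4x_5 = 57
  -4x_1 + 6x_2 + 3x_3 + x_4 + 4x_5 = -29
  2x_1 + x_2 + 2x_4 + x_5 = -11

Row-reduce the augmented matrix:
R1 ← R1 / (2).
R3 ← R3 − 1·R1.
R4 ← R4 + 4·R1.
R5 ← R5 − 2·R1.
R2 ← R2 / (5).
R1 ← R1 − 2·R2.
R3 ← R3 + 6·R2.
R4 ← R4 − 14·R2.
R5 ← R5 + 3·R2.
R3 ← R3 / (1/5).
R1 ← R1 + 2/5·R3.
R2 ← R2 − 6/5·R3.
R4 ← R4 + 29/5·R3.
R5 ← R5 + 2/5·R3.
R4 ← R4 / (11).
R1 ← R1 − 1·R4.
R2 ← R2 + 1·R4.
R5 ← R5 − 1·R4.
R5 ← R5 / (20/11).
R1 ← R1 + 90/11·R5.
R2 ← R2 + 361/11·R5.
R3 ← R3 − 48·R5.
R4 ← R4 − 266/11·R5.
Reading off the reduced rows gives x_1 = -2, x_2 = -6, x_3 = -6, x_4 = -3, x_5 = 5.

x_1 = -2, x_2 = -6, x_3 = -6, x_4 = -3, x_5 = 5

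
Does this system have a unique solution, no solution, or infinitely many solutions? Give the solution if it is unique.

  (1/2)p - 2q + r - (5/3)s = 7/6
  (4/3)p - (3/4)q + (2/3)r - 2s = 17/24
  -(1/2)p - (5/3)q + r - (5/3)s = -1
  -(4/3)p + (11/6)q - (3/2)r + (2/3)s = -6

p = 2, q = -1/2, r = 5/2, s = 2

Row-reduce the augmented matrix:
R1 ← R1 / (1/2).
R2 ← R2 − 4/3·R1.
R3 ← R3 + 1/2·R1.
R4 ← R4 + 4/3·R1.
R2 ← R2 / (55/12).
R1 ← R1 + 4·R2.
R3 ← R3 + 11/3·R2.
R4 ← R4 + 7/2·R2.
R3 ← R3 / (2/5).
R1 ← R1 − 14/55·R3.
R2 ← R2 + 24/55·R3.
R4 ← R4 + 119/330·R3.
R4 ← R4 / (-1873/594).
R1 ← R1 + 32/99·R4.
R2 ← R2 + 32/33·R4.
R3 ← R3 + 31/9·R4.
Reading off the reduced rows gives p = 2, q = -1/2, r = 5/2, s = 2.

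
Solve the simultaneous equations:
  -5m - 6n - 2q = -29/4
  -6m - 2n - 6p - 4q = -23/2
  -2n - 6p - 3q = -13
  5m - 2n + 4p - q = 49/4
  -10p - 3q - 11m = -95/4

Row-reduce the augmented matrix:
R1 ← R1 / (-5).
R2 ← R2 + 6·R1.
R4 ← R4 − 5·R1.
R5 ← R5 + 11·R1.
R2 ← R2 / (26/5).
R1 ← R1 − 6/5·R2.
R3 ← R3 + 2·R2.
R4 ← R4 + 8·R2.
R5 ← R5 − 66/5·R2.
R3 ← R3 / (-108/13).
R1 ← R1 − 18/13·R3.
R2 ← R2 + 15/13·R3.
R4 ← R4 + 68/13·R3.
R5 ← R5 − 68/13·R3.
R4 ← R4 / (-86/27).
R1 ← R1 − 1/6·R4.
R2 ← R2 − 7/36·R4.
R3 ← R3 − 47/108·R4.
R5 ← R5 − 86/27·R4.
R5 reduces to 0 = 0, so the extra equation is consistent.
Reading off the reduced rows gives m = 1/4, n = 2, p = 3, q = -3.

m = 1/4, n = 2, p = 3, q = -3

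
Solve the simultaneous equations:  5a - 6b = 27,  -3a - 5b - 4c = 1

infinitely many solutions

Row-reduce:
R1 ← R1 / (5).
R2 ← R2 + 3·R1.
R2 ← R2 / (-43/5).
R1 ← R1 + 6/5·R2.
Rank is 2 with 3 unknowns, leaving c free.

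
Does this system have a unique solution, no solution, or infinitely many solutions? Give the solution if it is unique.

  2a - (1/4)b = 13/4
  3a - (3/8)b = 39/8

infinitely many solutions

Row-reduce:
R1 ← R1 / (2).
R2 ← R2 − 3·R1.
Rank is 1 with 2 unknowns, leaving b free.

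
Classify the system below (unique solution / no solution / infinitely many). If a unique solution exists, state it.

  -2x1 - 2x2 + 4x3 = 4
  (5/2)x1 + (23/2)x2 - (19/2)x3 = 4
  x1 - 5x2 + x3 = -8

infinitely many solutions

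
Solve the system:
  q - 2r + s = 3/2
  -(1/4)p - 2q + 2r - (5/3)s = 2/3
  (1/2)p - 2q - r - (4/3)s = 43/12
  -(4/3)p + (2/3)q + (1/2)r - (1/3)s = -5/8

p = -2, q = -3, r = -5/4, s = 2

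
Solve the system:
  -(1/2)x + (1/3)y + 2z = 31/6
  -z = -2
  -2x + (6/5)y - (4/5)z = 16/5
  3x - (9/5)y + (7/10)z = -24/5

Row-reduce:
R1 ← R1 / (-1/2).
R3 ← R3 + 2·R1.
R4 ← R4 − 3·R1.
Swap R2 and R3.
R2 ← R2 / (-2/15).
R1 ← R1 + 2/3·R2.
R4 ← R4 − 1/5·R2.
R3 ← R3 / (-1).
R1 ← R1 − 40·R3.
R2 ← R2 − 66·R3.
R4 ← R4 + 1/2·R3.
Row 4 reduces to 0 = 1, a contradiction. The system is inconsistent.

no solution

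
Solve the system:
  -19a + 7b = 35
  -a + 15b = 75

From equation 2: a = -75 + 15·b.
Substitute into equation 1 and solve: b = 5.
Then a = 0.

a = 0, b = 5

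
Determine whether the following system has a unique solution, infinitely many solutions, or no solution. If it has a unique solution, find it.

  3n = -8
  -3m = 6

m = -2, n = -8/3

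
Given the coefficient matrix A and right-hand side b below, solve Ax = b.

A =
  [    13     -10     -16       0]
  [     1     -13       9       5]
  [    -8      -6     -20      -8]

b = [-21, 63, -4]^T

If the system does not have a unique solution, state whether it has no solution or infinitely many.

infinitely many solutions

Row-reduce:
R1 ← R1 / (13).
R2 ← R2 − 1·R1.
R3 ← R3 + 8·R1.
R2 ← R2 / (-159/13).
R1 ← R1 + 10/13·R2.
R3 ← R3 + 158/13·R2.
R3 ← R3 / (-6362/159).
R1 ← R1 + 298/159·R3.
R2 ← R2 + 133/159·R3.
Rank is 3 with 4 unknowns, leaving x_4 free.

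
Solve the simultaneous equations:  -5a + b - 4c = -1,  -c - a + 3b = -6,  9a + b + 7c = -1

Row-reduce:
R1 ← R1 / (-5).
R2 ← R2 + 1·R1.
R3 ← R3 − 9·R1.
R2 ← R2 / (14/5).
R1 ← R1 + 1/5·R2.
R3 ← R3 − 14/5·R2.
Row 3 reduces to 0 = 3, a contradiction. The system is inconsistent.

no solution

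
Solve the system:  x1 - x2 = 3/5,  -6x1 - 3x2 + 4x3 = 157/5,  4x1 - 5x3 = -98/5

Row-reduce the augmented matrix:
R2 ← R2 + 6·R1.
R3 ← R3 − 4·R1.
R2 ← R2 / (-9).
R1 ← R1 + 1·R2.
R3 ← R3 − 4·R2.
R3 ← R3 / (-29/9).
R1 ← R1 + 4/9·R3.
R2 ← R2 + 4/9·R3.
Reading off the reduced rows gives x1 = -12/5, x2 = -3, x3 = 2.

x1 = -12/5, x2 = -3, x3 = 2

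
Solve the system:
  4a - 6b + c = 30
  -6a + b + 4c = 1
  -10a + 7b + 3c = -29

Row-reduce:
R1 ← R1 / (4).
R2 ← R2 + 6·R1.
R3 ← R3 + 10·R1.
R2 ← R2 / (-8).
R1 ← R1 + 3/2·R2.
R3 ← R3 + 8·R2.
Rank is 2 with 3 unknowns, leaving c free.

infinitely many solutions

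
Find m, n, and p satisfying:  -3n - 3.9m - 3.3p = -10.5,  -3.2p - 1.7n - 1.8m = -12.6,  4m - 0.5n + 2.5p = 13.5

m = 0, n = -2, p = 5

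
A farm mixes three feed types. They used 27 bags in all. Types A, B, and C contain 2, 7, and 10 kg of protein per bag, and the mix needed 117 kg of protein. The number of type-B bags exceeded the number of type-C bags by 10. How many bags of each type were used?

type-A bags: 15, type-B bags: 11, type-C bags: 1

Let a = type-A bags, b = type-B bags, c = type-C bags.
  a + c + b = 27
  2a + 7b + 10c = 117
  b - c = 10
Row-reduce the augmented matrix:
R2 ← R2 − 2·R1.
R2 ← R2 / (5).
R1 ← R1 − 1·R2.
R3 ← R3 − 1·R2.
R3 ← R3 / (-13/5).
R1 ← R1 + 3/5·R3.
R2 ← R2 − 8/5·R3.
Reading off the reduced rows gives a = 15, b = 11, c = 1.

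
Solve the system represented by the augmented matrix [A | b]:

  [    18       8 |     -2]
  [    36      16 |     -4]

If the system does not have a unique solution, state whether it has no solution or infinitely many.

infinitely many solutions

Row-reduce:
R1 ← R1 / (18).
R2 ← R2 − 36·R1.
Rank is 1 with 2 unknowns, leaving x_2 free.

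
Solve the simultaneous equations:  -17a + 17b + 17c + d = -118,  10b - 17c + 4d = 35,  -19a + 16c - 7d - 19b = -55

infinitely many solutions

Row-reduce:
R1 ← R1 / (-17).
R3 ← R3 + 19·R1.
R2 ← R2 / (10).
R1 ← R1 + 1·R2.
R3 ← R3 + 38·R2.
R3 ← R3 / (-338/5).
R1 ← R1 + 27/10·R3.
R2 ← R2 + 17/10·R3.
Rank is 3 with 4 unknowns, leaving d free.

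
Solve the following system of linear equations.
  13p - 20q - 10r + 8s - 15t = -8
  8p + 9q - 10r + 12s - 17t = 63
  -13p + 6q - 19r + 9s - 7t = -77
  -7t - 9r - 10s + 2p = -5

Row-reduce:
R1 ← R1 / (13).
R2 ← R2 − 8·R1.
R3 ← R3 + 13·R1.
R4 ← R4 − 2·R1.
R2 ← R2 / (277/13).
R1 ← R1 + 20/13·R2.
R3 ← R3 + 14·R2.
R4 ← R4 − 40/13·R2.
R3 ← R3 / (-8733/277).
R1 ← R1 + 290/277·R3.
R2 ← R2 + 50/277·R3.
R4 ← R4 + 1913/277·R3.
R4 ← R4 / (-49473/2911).
R1 ← R1 − 1186/2911·R4.
R2 ← R2 − 606/2911·R4.
R3 ← R3 + 1999/2911·R4.
Rank is 4 with 5 unknowns, leaving t free.

infinitely many solutions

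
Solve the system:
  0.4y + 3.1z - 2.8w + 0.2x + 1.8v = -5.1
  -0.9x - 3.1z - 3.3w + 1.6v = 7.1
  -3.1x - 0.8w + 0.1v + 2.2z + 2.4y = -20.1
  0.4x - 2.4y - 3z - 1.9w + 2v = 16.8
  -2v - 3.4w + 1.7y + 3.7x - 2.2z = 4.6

x = 4, y = 0, z = -3, w = 2, v = 5

Row-reduce the augmented matrix:
R1 ← R1 / (1/5).
R2 ← R2 + 9/10·R1.
R3 ← R3 + 31/10·R1.
R4 ← R4 − 2/5·R1.
R5 ← R5 − 37/10·R1.
R2 ← R2 / (9/5).
R1 ← R1 − 2·R2.
R3 ← R3 − 43/5·R2.
R4 ← R4 + 16/5·R2.
R5 ← R5 + 57/10·R2.
R3 ← R3 / (-143/90).
R1 ← R1 − 31/9·R3.
R2 ← R2 − 217/36·R3.
R4 ← R4 − 454/45·R3.
R5 ← R5 + 3023/120·R3.
R4 ← R4 / (253311/1430).
R1 ← R1 − 10372/143·R4.
R2 ← R2 − 63881/572·R4.
R3 ← R3 + 2859/143·R4.
R5 ← R5 + 2892073/5720·R4.
R5 ← R5 / (-15689099/10132440).
R1 ← R1 + 65173/253311·R5.
R2 ← R2 + 639593/1013244·R5.
R3 ← R3 − 13893/84437·R5.
R4 ← R4 + 144196/253311·R5.
Reading off the reduced rows gives x = 4, y = 0, z = -3, w = 2, v = 5.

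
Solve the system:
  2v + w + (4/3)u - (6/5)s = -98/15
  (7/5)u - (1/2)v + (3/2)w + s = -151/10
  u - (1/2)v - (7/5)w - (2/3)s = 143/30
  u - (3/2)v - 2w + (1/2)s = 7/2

Row-reduce the augmented matrix:
R1 ← R1 / (4/3).
R2 ← R2 − 7/5·R1.
R3 ← R3 − 1·R1.
R4 ← R4 − 1·R1.
R2 ← R2 / (-13/5).
R1 ← R1 − 3/2·R2.
R3 ← R3 + 2·R2.
R4 ← R4 + 3·R2.
R3 ← R3 / (-649/260).
R1 ← R1 − 105/104·R3.
R2 ← R2 + 9/52·R3.
R4 ← R4 + 85/26·R3.
R4 ← R4 / (14867/19470).
R1 ← R1 + 133/649·R4.
R2 ← R2 + 2482/3245·R4.
R3 ← R3 − 1174/1947·R4.
Reading off the reduced rows gives u = -4, v = -1, w = -4, s = -4.

u = -4, v = -1, w = -4, s = -4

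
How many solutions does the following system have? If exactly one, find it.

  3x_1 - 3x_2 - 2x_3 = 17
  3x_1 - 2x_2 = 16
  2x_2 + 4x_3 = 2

no solution

Row-reduce:
R1 ← R1 / (3).
R2 ← R2 − 3·R1.
R1 ← R1 + 1·R2.
R3 ← R3 − 2·R2.
Row 3 reduces to 0 = 4, a contradiction. The system is inconsistent.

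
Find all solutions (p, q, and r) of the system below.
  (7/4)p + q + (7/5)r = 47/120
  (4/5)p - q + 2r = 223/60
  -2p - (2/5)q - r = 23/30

p = -3/2, q = -1/4, r = 7/3

Row-reduce the augmented matrix:
R1 ← R1 / (7/4).
R2 ← R2 − 4/5·R1.
R3 ← R3 + 2·R1.
R2 ← R2 / (-51/35).
R1 ← R1 − 4/7·R2.
R3 ← R3 − 26/35·R2.
R3 ← R3 / (97/75).
R1 ← R1 − 4/3·R3.
R2 ← R2 + 14/15·R3.
Reading off the reduced rows gives p = -3/2, q = -1/4, r = 7/3.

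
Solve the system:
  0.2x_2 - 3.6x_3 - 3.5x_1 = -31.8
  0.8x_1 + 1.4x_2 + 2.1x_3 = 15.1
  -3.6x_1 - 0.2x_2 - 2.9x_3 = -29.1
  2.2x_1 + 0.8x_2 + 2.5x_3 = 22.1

Row-reduce the augmented matrix:
R1 ← R1 / (-7/2).
R2 ← R2 − 4/5·R1.
R3 ← R3 + 18/5·R1.
R4 ← R4 − 11/5·R1.
R2 ← R2 / (253/175).
R1 ← R1 + 2/35·R2.
R3 ← R3 + 71/175·R2.
R4 ← R4 − 162/175·R2.
R3 ← R3 / (1469/1265).
R1 ← R1 − 273/253·R3.
R2 ← R2 − 447/506·R3.
R4 ← R4 + 1469/2530·R3.
R4 reduces to 0 = 0, so the extra equation is consistent.
Reading off the reduced rows gives x_1 = 4, x_2 = 1, x_3 = 5.

x_1 = 4, x_2 = 1, x_3 = 5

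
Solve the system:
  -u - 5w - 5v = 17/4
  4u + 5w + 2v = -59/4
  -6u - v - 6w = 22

u = -3, v = 1/2, w = -3/4

Row-reduce the augmented matrix:
R1 ← R1 / (-1).
R2 ← R2 − 4·R1.
R3 ← R3 + 6·R1.
R2 ← R2 / (-18).
R1 ← R1 − 5·R2.
R3 ← R3 − 29·R2.
R3 ← R3 / (-1/6).
R1 ← R1 − 5/6·R3.
R2 ← R2 − 5/6·R3.
Reading off the reduced rows gives u = -3, v = 1/2, w = -3/4.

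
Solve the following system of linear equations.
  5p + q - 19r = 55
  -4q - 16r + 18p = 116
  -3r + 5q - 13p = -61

infinitely many solutions

Row-reduce:
R1 ← R1 / (5).
R2 ← R2 − 18·R1.
R3 ← R3 + 13·R1.
R2 ← R2 / (-38/5).
R1 ← R1 − 1/5·R2.
R3 ← R3 − 38/5·R2.
Rank is 2 with 3 unknowns, leaving r free.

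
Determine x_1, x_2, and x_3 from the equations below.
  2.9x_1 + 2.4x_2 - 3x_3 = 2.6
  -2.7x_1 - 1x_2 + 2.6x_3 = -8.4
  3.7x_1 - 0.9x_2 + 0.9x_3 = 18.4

x_1 = 4, x_2 = -5, x_3 = -1

Row-reduce the augmented matrix:
R1 ← R1 / (29/10).
R2 ← R2 + 27/10·R1.
R3 ← R3 − 37/10·R1.
R2 ← R2 / (179/145).
R1 ← R1 − 24/29·R2.
R3 ← R3 + 1149/290·R2.
R3 ← R3 / (7353/1790).
R1 ← R1 + 162/179·R3.
R2 ← R2 + 28/179·R3.
Reading off the reduced rows gives x_1 = 4, x_2 = -5, x_3 = -1.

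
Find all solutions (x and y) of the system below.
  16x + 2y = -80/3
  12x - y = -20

x = -5/3, y = 0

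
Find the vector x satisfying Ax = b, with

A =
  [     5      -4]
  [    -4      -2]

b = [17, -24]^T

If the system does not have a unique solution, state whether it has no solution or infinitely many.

Row-reduce the augmented matrix:
R1 ← R1 / (5).
R2 ← R2 + 4·R1.
R2 ← R2 / (-26/5).
R1 ← R1 + 4/5·R2.
Reading off the reduced rows gives x_1 = 5, x_2 = 2.

x_1 = 5, x_2 = 2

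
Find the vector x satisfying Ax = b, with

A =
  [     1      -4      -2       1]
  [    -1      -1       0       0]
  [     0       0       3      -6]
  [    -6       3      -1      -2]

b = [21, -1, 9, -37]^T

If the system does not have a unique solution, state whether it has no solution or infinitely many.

Row-reduce the augmented matrix:
R2 ← R2 + 1·R1.
R4 ← R4 + 6·R1.
R2 ← R2 / (-5).
R1 ← R1 + 4·R2.
R4 ← R4 + 21·R2.
R3 ← R3 / (3).
R1 ← R1 + 2/5·R3.
R2 ← R2 − 2/5·R3.
R4 ← R4 + 23/5·R3.
R4 ← R4 / (-47/5).
R1 ← R1 + 3/5·R4.
R2 ← R2 − 3/5·R4.
R3 ← R3 + 2·R4.
Reading off the reduced rows gives x_1 = 5, x_2 = -4, x_3 = -1, x_4 = -2.

x_1 = 5, x_2 = -4, x_3 = -1, x_4 = -2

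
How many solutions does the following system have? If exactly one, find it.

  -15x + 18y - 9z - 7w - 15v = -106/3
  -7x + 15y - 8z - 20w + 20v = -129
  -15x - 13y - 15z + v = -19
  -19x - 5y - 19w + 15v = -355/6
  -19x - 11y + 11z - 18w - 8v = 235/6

Row-reduce the augmented matrix:
R1 ← R1 / (-15).
R2 ← R2 + 7·R1.
R3 ← R3 + 15·R1.
R4 ← R4 + 19·R1.
R5 ← R5 + 19·R1.
R2 ← R2 / (33/5).
R1 ← R1 + 6/5·R2.
R3 ← R3 + 31·R2.
R4 ← R4 + 139/5·R2.
R5 ← R5 + 169/5·R2.
R3 ← R3 / (-787/33).
R1 ← R1 + 1/11·R3.
R2 ← R2 + 19/33·R3.
R4 ← R4 + 152/33·R3.
R5 ← R5 − 97/33·R3.
R4 ← R4 / (-157687/2361).
R1 ← R1 + 5437/2361·R4.
R2 ← R2 + 635/787·R4.
R3 ← R3 − 7088/2361·R4.
R5 ← R5 + 244724/2361·R4.
R5 ← R5 / (-3087925/157687).
R1 ← R1 − 192719/157687·R5.
R2 ← R2 + 127489/157687·R5.
R3 ← R3 + 92741/157687·R5.
R4 ← R4 + 283659/157687·R5.
Reading off the reduced rows gives x = 1/3, y = -2, z = 5/2, w = 4/3, v = -5/2.

x = 1/3, y = -2, z = 5/2, w = 4/3, v = -5/2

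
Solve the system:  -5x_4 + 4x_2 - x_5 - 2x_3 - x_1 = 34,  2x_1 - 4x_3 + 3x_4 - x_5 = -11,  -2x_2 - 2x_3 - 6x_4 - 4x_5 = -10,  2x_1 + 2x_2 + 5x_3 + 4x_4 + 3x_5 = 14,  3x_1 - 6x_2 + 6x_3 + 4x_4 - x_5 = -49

Row-reduce the augmented matrix:
R1 ← R1 / (-1).
R2 ← R2 − 2·R1.
R4 ← R4 − 2·R1.
R5 ← R5 − 3·R1.
R2 ← R2 / (8).
R1 ← R1 + 4·R2.
R3 ← R3 + 2·R2.
R4 ← R4 − 10·R2.
R5 ← R5 − 6·R2.
R3 ← R3 / (-4).
R1 ← R1 + 2·R3.
R2 ← R2 + 1·R3.
R4 ← R4 − 11·R3.
R5 ← R5 − 6·R3.
R4 ← R4 / (-297/16).
R1 ← R1 − 43/8·R4.
R2 ← R2 − 17/16·R4.
R3 ← R3 − 31/16·R4.
R5 ← R5 + 139/8·R4.
R5 ← R5 / (-325/297).
R1 ← R1 + 158/297·R5.
R2 ← R2 − 100/297·R5.
R3 ← R3 − 95/297·R5.
R4 ← R4 − 133/297·R5.
Reading off the reduced rows gives x_1 = 1, x_2 = 6, x_3 = 0, x_4 = -3, x_5 = 4.

x_1 = 1, x_2 = 6, x_3 = 0, x_4 = -3, x_5 = 4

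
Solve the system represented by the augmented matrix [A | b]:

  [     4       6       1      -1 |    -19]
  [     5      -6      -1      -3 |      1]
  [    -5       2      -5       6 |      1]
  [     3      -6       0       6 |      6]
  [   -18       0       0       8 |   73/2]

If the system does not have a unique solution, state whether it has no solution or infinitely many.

Row-reduce:
R1 ← R1 / (4).
R2 ← R2 − 5·R1.
R3 ← R3 + 5·R1.
R4 ← R4 − 3·R1.
R5 ← R5 + 18·R1.
R2 ← R2 / (-27/2).
R1 ← R1 − 3/2·R2.
R3 ← R3 − 19/2·R2.
R4 ← R4 + 21/2·R2.
R5 ← R5 − 27·R2.
R3 ← R3 / (-16/3).
R2 ← R2 − 1/6·R3.
R4 ← R4 − 1·R3.
R4 ← R4 / (421/48).
R1 ← R1 + 4/9·R4.
R2 ← R2 − 23/96·R4.
R3 ← R3 + 95/144·R4.
Row 5 reduces to 0 = 1/2, a contradiction. The system is inconsistent.

no solution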